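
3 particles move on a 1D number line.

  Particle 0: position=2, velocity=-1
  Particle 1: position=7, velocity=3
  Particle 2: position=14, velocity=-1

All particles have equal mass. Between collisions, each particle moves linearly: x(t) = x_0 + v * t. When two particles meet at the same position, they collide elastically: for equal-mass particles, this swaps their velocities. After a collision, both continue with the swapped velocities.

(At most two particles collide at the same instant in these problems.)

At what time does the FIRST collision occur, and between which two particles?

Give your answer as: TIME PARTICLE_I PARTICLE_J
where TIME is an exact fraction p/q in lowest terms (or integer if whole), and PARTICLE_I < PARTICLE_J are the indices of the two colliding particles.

Answer: 7/4 1 2

Derivation:
Pair (0,1): pos 2,7 vel -1,3 -> not approaching (rel speed -4 <= 0)
Pair (1,2): pos 7,14 vel 3,-1 -> gap=7, closing at 4/unit, collide at t=7/4
Earliest collision: t=7/4 between 1 and 2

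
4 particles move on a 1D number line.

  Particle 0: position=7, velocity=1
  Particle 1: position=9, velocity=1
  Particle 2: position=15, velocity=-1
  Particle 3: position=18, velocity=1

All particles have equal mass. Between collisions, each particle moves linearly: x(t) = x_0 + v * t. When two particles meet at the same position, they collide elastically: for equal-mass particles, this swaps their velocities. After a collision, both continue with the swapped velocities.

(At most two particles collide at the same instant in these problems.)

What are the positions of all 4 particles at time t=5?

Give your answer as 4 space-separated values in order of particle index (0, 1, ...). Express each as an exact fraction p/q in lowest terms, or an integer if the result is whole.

Collision at t=3: particles 1 and 2 swap velocities; positions: p0=10 p1=12 p2=12 p3=21; velocities now: v0=1 v1=-1 v2=1 v3=1
Collision at t=4: particles 0 and 1 swap velocities; positions: p0=11 p1=11 p2=13 p3=22; velocities now: v0=-1 v1=1 v2=1 v3=1
Advance to t=5 (no further collisions before then); velocities: v0=-1 v1=1 v2=1 v3=1; positions = 10 12 14 23

Answer: 10 12 14 23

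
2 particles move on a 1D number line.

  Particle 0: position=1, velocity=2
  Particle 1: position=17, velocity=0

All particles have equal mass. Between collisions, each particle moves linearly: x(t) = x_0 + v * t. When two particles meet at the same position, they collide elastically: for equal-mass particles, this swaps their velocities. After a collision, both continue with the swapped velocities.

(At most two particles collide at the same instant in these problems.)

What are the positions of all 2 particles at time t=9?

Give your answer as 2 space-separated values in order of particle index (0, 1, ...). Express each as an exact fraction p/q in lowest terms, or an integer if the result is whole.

Collision at t=8: particles 0 and 1 swap velocities; positions: p0=17 p1=17; velocities now: v0=0 v1=2
Advance to t=9 (no further collisions before then); velocities: v0=0 v1=2; positions = 17 19

Answer: 17 19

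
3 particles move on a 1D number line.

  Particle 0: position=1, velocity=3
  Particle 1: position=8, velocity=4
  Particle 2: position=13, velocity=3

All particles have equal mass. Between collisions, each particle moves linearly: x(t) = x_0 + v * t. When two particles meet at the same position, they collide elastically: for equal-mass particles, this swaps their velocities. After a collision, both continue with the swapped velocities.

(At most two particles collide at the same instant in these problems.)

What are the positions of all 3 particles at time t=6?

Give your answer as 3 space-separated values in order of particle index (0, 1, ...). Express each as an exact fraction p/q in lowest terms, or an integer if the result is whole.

Collision at t=5: particles 1 and 2 swap velocities; positions: p0=16 p1=28 p2=28; velocities now: v0=3 v1=3 v2=4
Advance to t=6 (no further collisions before then); velocities: v0=3 v1=3 v2=4; positions = 19 31 32

Answer: 19 31 32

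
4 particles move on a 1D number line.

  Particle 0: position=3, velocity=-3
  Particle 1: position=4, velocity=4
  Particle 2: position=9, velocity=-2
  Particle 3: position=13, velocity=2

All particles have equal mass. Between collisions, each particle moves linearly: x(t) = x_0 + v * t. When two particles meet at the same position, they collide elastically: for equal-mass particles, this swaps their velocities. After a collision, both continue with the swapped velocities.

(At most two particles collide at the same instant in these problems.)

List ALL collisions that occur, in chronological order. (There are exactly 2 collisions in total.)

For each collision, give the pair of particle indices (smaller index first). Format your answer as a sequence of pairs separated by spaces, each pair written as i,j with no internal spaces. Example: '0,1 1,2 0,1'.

Answer: 1,2 2,3

Derivation:
Collision at t=5/6: particles 1 and 2 swap velocities; positions: p0=1/2 p1=22/3 p2=22/3 p3=44/3; velocities now: v0=-3 v1=-2 v2=4 v3=2
Collision at t=9/2: particles 2 and 3 swap velocities; positions: p0=-21/2 p1=0 p2=22 p3=22; velocities now: v0=-3 v1=-2 v2=2 v3=4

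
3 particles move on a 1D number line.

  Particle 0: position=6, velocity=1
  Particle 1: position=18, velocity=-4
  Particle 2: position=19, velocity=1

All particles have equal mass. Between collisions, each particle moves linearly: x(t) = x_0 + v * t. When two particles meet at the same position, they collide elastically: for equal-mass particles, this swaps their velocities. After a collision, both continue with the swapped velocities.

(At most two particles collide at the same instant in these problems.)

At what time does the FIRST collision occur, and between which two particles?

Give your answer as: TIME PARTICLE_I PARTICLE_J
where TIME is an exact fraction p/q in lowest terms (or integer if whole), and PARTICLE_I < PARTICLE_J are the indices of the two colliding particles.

Pair (0,1): pos 6,18 vel 1,-4 -> gap=12, closing at 5/unit, collide at t=12/5
Pair (1,2): pos 18,19 vel -4,1 -> not approaching (rel speed -5 <= 0)
Earliest collision: t=12/5 between 0 and 1

Answer: 12/5 0 1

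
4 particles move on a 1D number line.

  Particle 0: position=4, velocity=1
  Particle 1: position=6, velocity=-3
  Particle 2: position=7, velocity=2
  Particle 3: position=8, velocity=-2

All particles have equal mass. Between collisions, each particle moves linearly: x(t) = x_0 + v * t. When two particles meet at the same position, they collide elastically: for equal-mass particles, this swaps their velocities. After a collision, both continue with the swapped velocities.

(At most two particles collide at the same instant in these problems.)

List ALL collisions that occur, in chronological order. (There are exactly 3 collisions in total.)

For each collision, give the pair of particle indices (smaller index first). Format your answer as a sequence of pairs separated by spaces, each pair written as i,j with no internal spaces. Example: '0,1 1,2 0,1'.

Collision at t=1/4: particles 2 and 3 swap velocities; positions: p0=17/4 p1=21/4 p2=15/2 p3=15/2; velocities now: v0=1 v1=-3 v2=-2 v3=2
Collision at t=1/2: particles 0 and 1 swap velocities; positions: p0=9/2 p1=9/2 p2=7 p3=8; velocities now: v0=-3 v1=1 v2=-2 v3=2
Collision at t=4/3: particles 1 and 2 swap velocities; positions: p0=2 p1=16/3 p2=16/3 p3=29/3; velocities now: v0=-3 v1=-2 v2=1 v3=2

Answer: 2,3 0,1 1,2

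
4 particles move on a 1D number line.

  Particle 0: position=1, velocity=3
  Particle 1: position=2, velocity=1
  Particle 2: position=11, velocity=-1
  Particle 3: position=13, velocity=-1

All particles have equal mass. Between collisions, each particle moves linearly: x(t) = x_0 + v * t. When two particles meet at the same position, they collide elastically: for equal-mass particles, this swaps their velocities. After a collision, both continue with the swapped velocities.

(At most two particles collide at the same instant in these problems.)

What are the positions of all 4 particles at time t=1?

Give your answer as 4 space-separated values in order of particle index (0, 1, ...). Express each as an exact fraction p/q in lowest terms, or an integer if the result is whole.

Collision at t=1/2: particles 0 and 1 swap velocities; positions: p0=5/2 p1=5/2 p2=21/2 p3=25/2; velocities now: v0=1 v1=3 v2=-1 v3=-1
Advance to t=1 (no further collisions before then); velocities: v0=1 v1=3 v2=-1 v3=-1; positions = 3 4 10 12

Answer: 3 4 10 12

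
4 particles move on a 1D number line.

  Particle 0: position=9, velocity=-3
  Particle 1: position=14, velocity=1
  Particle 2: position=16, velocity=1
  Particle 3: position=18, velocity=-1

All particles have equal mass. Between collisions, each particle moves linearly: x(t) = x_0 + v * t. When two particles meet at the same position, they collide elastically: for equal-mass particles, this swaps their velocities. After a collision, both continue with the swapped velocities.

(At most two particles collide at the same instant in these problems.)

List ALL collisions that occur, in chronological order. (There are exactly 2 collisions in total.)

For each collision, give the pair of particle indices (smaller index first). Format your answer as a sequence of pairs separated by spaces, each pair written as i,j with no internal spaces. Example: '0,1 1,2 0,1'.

Answer: 2,3 1,2

Derivation:
Collision at t=1: particles 2 and 3 swap velocities; positions: p0=6 p1=15 p2=17 p3=17; velocities now: v0=-3 v1=1 v2=-1 v3=1
Collision at t=2: particles 1 and 2 swap velocities; positions: p0=3 p1=16 p2=16 p3=18; velocities now: v0=-3 v1=-1 v2=1 v3=1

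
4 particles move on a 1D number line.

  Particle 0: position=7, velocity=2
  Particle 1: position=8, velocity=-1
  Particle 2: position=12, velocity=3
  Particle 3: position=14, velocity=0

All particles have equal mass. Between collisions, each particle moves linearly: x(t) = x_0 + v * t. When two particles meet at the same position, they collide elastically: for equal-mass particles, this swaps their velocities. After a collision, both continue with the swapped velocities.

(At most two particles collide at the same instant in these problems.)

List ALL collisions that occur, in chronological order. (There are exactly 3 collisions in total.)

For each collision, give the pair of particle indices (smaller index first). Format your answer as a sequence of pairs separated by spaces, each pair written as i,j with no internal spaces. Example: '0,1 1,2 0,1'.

Answer: 0,1 2,3 1,2

Derivation:
Collision at t=1/3: particles 0 and 1 swap velocities; positions: p0=23/3 p1=23/3 p2=13 p3=14; velocities now: v0=-1 v1=2 v2=3 v3=0
Collision at t=2/3: particles 2 and 3 swap velocities; positions: p0=22/3 p1=25/3 p2=14 p3=14; velocities now: v0=-1 v1=2 v2=0 v3=3
Collision at t=7/2: particles 1 and 2 swap velocities; positions: p0=9/2 p1=14 p2=14 p3=45/2; velocities now: v0=-1 v1=0 v2=2 v3=3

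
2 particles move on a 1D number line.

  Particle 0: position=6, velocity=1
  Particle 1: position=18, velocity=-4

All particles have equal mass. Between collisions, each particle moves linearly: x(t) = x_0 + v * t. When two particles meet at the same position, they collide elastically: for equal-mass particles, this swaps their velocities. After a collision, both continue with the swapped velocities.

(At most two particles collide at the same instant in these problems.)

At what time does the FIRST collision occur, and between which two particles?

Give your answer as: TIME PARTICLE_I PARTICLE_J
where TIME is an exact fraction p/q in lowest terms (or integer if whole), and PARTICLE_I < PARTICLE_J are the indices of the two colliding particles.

Answer: 12/5 0 1

Derivation:
Pair (0,1): pos 6,18 vel 1,-4 -> gap=12, closing at 5/unit, collide at t=12/5
Earliest collision: t=12/5 between 0 and 1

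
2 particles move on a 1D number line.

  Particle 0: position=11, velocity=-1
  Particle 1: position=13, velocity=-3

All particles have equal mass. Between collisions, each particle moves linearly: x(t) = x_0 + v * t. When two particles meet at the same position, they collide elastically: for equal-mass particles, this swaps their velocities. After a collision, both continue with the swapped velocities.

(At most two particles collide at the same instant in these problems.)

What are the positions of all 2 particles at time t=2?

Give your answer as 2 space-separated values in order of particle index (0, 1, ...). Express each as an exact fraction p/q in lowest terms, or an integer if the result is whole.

Collision at t=1: particles 0 and 1 swap velocities; positions: p0=10 p1=10; velocities now: v0=-3 v1=-1
Advance to t=2 (no further collisions before then); velocities: v0=-3 v1=-1; positions = 7 9

Answer: 7 9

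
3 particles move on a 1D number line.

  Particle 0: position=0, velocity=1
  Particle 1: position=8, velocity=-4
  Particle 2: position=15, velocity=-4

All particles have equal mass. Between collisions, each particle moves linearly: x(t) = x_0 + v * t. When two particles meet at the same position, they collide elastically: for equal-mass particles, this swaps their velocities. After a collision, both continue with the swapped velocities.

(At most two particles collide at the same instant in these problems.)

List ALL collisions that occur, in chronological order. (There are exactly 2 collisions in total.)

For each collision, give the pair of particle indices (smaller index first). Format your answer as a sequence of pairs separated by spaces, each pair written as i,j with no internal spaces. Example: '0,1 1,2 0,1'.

Answer: 0,1 1,2

Derivation:
Collision at t=8/5: particles 0 and 1 swap velocities; positions: p0=8/5 p1=8/5 p2=43/5; velocities now: v0=-4 v1=1 v2=-4
Collision at t=3: particles 1 and 2 swap velocities; positions: p0=-4 p1=3 p2=3; velocities now: v0=-4 v1=-4 v2=1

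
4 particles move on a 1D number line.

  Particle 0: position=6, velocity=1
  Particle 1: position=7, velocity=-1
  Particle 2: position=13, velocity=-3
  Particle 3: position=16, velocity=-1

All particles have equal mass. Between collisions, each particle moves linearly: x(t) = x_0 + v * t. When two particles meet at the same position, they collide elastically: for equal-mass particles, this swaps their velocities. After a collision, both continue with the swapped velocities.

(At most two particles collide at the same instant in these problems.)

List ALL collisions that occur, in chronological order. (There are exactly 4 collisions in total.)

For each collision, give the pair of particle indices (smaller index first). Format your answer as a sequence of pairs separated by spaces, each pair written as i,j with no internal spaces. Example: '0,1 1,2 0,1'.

Answer: 0,1 1,2 0,1 2,3

Derivation:
Collision at t=1/2: particles 0 and 1 swap velocities; positions: p0=13/2 p1=13/2 p2=23/2 p3=31/2; velocities now: v0=-1 v1=1 v2=-3 v3=-1
Collision at t=7/4: particles 1 and 2 swap velocities; positions: p0=21/4 p1=31/4 p2=31/4 p3=57/4; velocities now: v0=-1 v1=-3 v2=1 v3=-1
Collision at t=3: particles 0 and 1 swap velocities; positions: p0=4 p1=4 p2=9 p3=13; velocities now: v0=-3 v1=-1 v2=1 v3=-1
Collision at t=5: particles 2 and 3 swap velocities; positions: p0=-2 p1=2 p2=11 p3=11; velocities now: v0=-3 v1=-1 v2=-1 v3=1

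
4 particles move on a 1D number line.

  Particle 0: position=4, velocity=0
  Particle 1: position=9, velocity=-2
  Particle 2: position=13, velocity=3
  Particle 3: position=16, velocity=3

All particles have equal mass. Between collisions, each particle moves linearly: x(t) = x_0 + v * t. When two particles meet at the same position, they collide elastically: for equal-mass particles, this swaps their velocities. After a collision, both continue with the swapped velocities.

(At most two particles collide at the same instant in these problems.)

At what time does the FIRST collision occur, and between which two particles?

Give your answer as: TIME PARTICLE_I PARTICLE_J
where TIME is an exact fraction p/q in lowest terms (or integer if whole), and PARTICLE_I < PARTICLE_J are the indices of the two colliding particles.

Answer: 5/2 0 1

Derivation:
Pair (0,1): pos 4,9 vel 0,-2 -> gap=5, closing at 2/unit, collide at t=5/2
Pair (1,2): pos 9,13 vel -2,3 -> not approaching (rel speed -5 <= 0)
Pair (2,3): pos 13,16 vel 3,3 -> not approaching (rel speed 0 <= 0)
Earliest collision: t=5/2 between 0 and 1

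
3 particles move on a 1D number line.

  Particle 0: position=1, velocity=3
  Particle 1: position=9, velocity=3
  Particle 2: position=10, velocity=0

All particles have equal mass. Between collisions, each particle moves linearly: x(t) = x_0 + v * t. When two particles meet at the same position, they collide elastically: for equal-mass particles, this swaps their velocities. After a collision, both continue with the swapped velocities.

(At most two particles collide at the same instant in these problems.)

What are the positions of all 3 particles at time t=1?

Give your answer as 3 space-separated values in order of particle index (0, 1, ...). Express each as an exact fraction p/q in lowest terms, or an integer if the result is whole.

Collision at t=1/3: particles 1 and 2 swap velocities; positions: p0=2 p1=10 p2=10; velocities now: v0=3 v1=0 v2=3
Advance to t=1 (no further collisions before then); velocities: v0=3 v1=0 v2=3; positions = 4 10 12

Answer: 4 10 12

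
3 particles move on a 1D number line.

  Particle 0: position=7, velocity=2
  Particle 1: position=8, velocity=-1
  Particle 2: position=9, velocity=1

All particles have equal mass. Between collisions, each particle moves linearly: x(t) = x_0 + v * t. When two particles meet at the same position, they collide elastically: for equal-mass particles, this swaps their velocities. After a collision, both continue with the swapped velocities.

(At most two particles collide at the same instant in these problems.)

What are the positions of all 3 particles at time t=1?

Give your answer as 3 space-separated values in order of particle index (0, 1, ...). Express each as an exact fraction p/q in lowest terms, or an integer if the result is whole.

Answer: 7 9 10

Derivation:
Collision at t=1/3: particles 0 and 1 swap velocities; positions: p0=23/3 p1=23/3 p2=28/3; velocities now: v0=-1 v1=2 v2=1
Advance to t=1 (no further collisions before then); velocities: v0=-1 v1=2 v2=1; positions = 7 9 10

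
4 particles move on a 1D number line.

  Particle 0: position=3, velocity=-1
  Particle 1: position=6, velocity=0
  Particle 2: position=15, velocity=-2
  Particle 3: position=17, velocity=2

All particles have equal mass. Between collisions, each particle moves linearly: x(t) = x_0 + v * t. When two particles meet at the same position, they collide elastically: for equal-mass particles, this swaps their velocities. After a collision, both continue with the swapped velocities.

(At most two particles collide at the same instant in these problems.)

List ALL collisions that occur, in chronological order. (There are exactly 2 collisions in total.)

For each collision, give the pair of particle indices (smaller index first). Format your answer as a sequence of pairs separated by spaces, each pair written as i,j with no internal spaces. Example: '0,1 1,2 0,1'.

Answer: 1,2 0,1

Derivation:
Collision at t=9/2: particles 1 and 2 swap velocities; positions: p0=-3/2 p1=6 p2=6 p3=26; velocities now: v0=-1 v1=-2 v2=0 v3=2
Collision at t=12: particles 0 and 1 swap velocities; positions: p0=-9 p1=-9 p2=6 p3=41; velocities now: v0=-2 v1=-1 v2=0 v3=2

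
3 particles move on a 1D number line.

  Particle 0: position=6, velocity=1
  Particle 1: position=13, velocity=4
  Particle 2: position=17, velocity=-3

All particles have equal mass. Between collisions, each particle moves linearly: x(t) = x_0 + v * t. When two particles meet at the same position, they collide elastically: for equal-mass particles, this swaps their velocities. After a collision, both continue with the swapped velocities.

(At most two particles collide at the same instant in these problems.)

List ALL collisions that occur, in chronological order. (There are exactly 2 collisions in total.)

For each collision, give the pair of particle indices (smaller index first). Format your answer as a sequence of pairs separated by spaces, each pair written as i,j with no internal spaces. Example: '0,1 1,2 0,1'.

Collision at t=4/7: particles 1 and 2 swap velocities; positions: p0=46/7 p1=107/7 p2=107/7; velocities now: v0=1 v1=-3 v2=4
Collision at t=11/4: particles 0 and 1 swap velocities; positions: p0=35/4 p1=35/4 p2=24; velocities now: v0=-3 v1=1 v2=4

Answer: 1,2 0,1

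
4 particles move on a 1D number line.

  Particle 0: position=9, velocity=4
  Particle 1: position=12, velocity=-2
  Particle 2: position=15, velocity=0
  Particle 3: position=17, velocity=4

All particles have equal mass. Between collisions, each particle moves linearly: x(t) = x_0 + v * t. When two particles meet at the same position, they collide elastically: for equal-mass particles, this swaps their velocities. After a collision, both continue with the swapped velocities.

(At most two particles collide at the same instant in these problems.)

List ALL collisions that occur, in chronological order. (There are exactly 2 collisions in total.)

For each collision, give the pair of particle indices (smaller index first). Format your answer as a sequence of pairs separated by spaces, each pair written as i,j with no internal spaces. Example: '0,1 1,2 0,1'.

Collision at t=1/2: particles 0 and 1 swap velocities; positions: p0=11 p1=11 p2=15 p3=19; velocities now: v0=-2 v1=4 v2=0 v3=4
Collision at t=3/2: particles 1 and 2 swap velocities; positions: p0=9 p1=15 p2=15 p3=23; velocities now: v0=-2 v1=0 v2=4 v3=4

Answer: 0,1 1,2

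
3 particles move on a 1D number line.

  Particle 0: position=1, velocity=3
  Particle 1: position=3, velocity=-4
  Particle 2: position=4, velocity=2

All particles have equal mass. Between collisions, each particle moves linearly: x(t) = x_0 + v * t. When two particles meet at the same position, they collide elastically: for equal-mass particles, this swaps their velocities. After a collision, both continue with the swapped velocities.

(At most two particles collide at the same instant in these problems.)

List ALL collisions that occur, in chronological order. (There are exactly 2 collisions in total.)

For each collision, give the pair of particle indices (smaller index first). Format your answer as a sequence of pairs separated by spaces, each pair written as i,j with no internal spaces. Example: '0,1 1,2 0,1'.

Collision at t=2/7: particles 0 and 1 swap velocities; positions: p0=13/7 p1=13/7 p2=32/7; velocities now: v0=-4 v1=3 v2=2
Collision at t=3: particles 1 and 2 swap velocities; positions: p0=-9 p1=10 p2=10; velocities now: v0=-4 v1=2 v2=3

Answer: 0,1 1,2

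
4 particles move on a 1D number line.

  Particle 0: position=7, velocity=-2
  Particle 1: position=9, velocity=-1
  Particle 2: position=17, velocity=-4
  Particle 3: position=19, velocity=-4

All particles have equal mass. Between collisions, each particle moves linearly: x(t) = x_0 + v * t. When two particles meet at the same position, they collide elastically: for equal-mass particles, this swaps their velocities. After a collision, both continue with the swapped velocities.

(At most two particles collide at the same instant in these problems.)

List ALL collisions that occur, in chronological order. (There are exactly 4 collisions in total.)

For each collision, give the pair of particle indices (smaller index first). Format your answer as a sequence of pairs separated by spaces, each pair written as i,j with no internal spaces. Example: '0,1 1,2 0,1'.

Answer: 1,2 2,3 0,1 1,2

Derivation:
Collision at t=8/3: particles 1 and 2 swap velocities; positions: p0=5/3 p1=19/3 p2=19/3 p3=25/3; velocities now: v0=-2 v1=-4 v2=-1 v3=-4
Collision at t=10/3: particles 2 and 3 swap velocities; positions: p0=1/3 p1=11/3 p2=17/3 p3=17/3; velocities now: v0=-2 v1=-4 v2=-4 v3=-1
Collision at t=5: particles 0 and 1 swap velocities; positions: p0=-3 p1=-3 p2=-1 p3=4; velocities now: v0=-4 v1=-2 v2=-4 v3=-1
Collision at t=6: particles 1 and 2 swap velocities; positions: p0=-7 p1=-5 p2=-5 p3=3; velocities now: v0=-4 v1=-4 v2=-2 v3=-1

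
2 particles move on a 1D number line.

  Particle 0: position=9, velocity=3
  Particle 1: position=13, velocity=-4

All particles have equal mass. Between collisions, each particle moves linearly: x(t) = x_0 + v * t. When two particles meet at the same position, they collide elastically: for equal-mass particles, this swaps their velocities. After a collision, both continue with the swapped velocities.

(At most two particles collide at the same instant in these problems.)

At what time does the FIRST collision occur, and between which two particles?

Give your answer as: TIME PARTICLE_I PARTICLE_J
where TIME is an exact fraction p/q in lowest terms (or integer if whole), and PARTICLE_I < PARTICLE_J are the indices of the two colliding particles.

Pair (0,1): pos 9,13 vel 3,-4 -> gap=4, closing at 7/unit, collide at t=4/7
Earliest collision: t=4/7 between 0 and 1

Answer: 4/7 0 1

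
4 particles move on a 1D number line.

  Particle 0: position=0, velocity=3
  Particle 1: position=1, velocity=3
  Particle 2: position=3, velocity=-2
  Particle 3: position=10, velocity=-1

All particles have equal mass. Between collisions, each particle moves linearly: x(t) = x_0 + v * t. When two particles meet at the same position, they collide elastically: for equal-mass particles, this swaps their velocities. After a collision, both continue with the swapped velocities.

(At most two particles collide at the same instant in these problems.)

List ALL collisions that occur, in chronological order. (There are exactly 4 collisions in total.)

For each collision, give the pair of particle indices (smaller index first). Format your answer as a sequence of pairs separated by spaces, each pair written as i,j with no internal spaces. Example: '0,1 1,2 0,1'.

Collision at t=2/5: particles 1 and 2 swap velocities; positions: p0=6/5 p1=11/5 p2=11/5 p3=48/5; velocities now: v0=3 v1=-2 v2=3 v3=-1
Collision at t=3/5: particles 0 and 1 swap velocities; positions: p0=9/5 p1=9/5 p2=14/5 p3=47/5; velocities now: v0=-2 v1=3 v2=3 v3=-1
Collision at t=9/4: particles 2 and 3 swap velocities; positions: p0=-3/2 p1=27/4 p2=31/4 p3=31/4; velocities now: v0=-2 v1=3 v2=-1 v3=3
Collision at t=5/2: particles 1 and 2 swap velocities; positions: p0=-2 p1=15/2 p2=15/2 p3=17/2; velocities now: v0=-2 v1=-1 v2=3 v3=3

Answer: 1,2 0,1 2,3 1,2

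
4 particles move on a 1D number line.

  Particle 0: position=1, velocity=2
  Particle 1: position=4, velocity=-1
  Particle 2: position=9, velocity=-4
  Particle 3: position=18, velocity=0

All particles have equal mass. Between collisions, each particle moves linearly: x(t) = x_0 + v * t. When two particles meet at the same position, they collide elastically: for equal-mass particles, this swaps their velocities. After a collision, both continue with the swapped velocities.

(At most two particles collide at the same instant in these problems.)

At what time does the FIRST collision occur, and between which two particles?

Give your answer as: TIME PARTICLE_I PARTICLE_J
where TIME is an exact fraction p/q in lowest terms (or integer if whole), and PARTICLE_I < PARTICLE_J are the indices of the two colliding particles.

Pair (0,1): pos 1,4 vel 2,-1 -> gap=3, closing at 3/unit, collide at t=1
Pair (1,2): pos 4,9 vel -1,-4 -> gap=5, closing at 3/unit, collide at t=5/3
Pair (2,3): pos 9,18 vel -4,0 -> not approaching (rel speed -4 <= 0)
Earliest collision: t=1 between 0 and 1

Answer: 1 0 1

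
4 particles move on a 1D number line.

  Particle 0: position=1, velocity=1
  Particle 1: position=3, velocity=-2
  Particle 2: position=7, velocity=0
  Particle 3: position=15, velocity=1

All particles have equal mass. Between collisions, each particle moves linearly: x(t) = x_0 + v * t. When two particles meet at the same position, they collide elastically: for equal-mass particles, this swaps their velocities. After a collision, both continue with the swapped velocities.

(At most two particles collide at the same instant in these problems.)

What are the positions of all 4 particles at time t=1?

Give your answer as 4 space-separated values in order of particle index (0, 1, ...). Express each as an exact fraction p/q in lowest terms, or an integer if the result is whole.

Collision at t=2/3: particles 0 and 1 swap velocities; positions: p0=5/3 p1=5/3 p2=7 p3=47/3; velocities now: v0=-2 v1=1 v2=0 v3=1
Advance to t=1 (no further collisions before then); velocities: v0=-2 v1=1 v2=0 v3=1; positions = 1 2 7 16

Answer: 1 2 7 16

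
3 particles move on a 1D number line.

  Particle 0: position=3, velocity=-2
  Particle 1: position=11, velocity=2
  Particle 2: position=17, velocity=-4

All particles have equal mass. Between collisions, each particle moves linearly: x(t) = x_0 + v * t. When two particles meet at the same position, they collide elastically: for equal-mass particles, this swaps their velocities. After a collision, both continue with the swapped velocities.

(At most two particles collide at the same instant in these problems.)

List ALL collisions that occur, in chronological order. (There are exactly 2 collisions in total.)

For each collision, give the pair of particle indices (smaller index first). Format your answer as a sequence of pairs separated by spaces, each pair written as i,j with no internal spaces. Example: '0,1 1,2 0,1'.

Answer: 1,2 0,1

Derivation:
Collision at t=1: particles 1 and 2 swap velocities; positions: p0=1 p1=13 p2=13; velocities now: v0=-2 v1=-4 v2=2
Collision at t=7: particles 0 and 1 swap velocities; positions: p0=-11 p1=-11 p2=25; velocities now: v0=-4 v1=-2 v2=2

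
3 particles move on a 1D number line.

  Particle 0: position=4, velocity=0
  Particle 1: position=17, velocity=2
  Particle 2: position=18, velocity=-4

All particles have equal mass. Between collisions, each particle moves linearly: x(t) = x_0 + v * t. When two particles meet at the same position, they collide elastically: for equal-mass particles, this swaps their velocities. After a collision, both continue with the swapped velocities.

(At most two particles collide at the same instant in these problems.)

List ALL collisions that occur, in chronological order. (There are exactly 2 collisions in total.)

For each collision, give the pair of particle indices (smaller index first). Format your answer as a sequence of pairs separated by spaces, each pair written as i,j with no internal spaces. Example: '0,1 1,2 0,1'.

Collision at t=1/6: particles 1 and 2 swap velocities; positions: p0=4 p1=52/3 p2=52/3; velocities now: v0=0 v1=-4 v2=2
Collision at t=7/2: particles 0 and 1 swap velocities; positions: p0=4 p1=4 p2=24; velocities now: v0=-4 v1=0 v2=2

Answer: 1,2 0,1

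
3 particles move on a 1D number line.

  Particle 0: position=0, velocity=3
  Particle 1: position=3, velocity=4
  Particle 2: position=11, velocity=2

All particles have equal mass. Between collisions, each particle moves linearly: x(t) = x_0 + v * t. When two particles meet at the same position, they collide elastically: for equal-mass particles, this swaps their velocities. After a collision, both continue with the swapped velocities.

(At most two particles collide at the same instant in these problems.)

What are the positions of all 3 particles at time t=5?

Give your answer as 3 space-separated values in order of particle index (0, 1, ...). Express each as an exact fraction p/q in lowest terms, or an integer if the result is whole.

Answer: 15 21 23

Derivation:
Collision at t=4: particles 1 and 2 swap velocities; positions: p0=12 p1=19 p2=19; velocities now: v0=3 v1=2 v2=4
Advance to t=5 (no further collisions before then); velocities: v0=3 v1=2 v2=4; positions = 15 21 23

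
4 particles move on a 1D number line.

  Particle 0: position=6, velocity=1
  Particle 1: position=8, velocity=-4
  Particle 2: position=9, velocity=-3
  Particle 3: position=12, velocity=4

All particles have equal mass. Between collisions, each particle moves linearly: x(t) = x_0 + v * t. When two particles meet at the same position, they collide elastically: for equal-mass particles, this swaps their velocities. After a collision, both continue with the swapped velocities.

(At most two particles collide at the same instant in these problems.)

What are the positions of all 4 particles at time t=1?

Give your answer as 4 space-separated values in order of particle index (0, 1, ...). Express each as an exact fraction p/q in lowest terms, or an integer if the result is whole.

Collision at t=2/5: particles 0 and 1 swap velocities; positions: p0=32/5 p1=32/5 p2=39/5 p3=68/5; velocities now: v0=-4 v1=1 v2=-3 v3=4
Collision at t=3/4: particles 1 and 2 swap velocities; positions: p0=5 p1=27/4 p2=27/4 p3=15; velocities now: v0=-4 v1=-3 v2=1 v3=4
Advance to t=1 (no further collisions before then); velocities: v0=-4 v1=-3 v2=1 v3=4; positions = 4 6 7 16

Answer: 4 6 7 16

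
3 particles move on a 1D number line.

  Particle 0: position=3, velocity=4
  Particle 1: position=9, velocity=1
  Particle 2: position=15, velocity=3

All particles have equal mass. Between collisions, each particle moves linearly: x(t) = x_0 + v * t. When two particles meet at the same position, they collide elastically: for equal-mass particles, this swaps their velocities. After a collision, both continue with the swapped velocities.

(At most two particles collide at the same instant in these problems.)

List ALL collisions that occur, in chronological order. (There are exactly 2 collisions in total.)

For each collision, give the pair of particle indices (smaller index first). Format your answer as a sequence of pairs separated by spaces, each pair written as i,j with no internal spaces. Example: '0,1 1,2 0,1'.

Collision at t=2: particles 0 and 1 swap velocities; positions: p0=11 p1=11 p2=21; velocities now: v0=1 v1=4 v2=3
Collision at t=12: particles 1 and 2 swap velocities; positions: p0=21 p1=51 p2=51; velocities now: v0=1 v1=3 v2=4

Answer: 0,1 1,2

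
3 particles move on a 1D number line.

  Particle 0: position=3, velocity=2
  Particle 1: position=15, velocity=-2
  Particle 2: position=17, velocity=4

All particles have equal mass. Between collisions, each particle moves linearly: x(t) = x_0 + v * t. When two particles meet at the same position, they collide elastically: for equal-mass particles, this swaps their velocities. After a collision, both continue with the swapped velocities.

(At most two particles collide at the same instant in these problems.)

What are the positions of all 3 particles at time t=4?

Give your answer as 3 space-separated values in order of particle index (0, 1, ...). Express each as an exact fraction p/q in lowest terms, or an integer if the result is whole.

Answer: 7 11 33

Derivation:
Collision at t=3: particles 0 and 1 swap velocities; positions: p0=9 p1=9 p2=29; velocities now: v0=-2 v1=2 v2=4
Advance to t=4 (no further collisions before then); velocities: v0=-2 v1=2 v2=4; positions = 7 11 33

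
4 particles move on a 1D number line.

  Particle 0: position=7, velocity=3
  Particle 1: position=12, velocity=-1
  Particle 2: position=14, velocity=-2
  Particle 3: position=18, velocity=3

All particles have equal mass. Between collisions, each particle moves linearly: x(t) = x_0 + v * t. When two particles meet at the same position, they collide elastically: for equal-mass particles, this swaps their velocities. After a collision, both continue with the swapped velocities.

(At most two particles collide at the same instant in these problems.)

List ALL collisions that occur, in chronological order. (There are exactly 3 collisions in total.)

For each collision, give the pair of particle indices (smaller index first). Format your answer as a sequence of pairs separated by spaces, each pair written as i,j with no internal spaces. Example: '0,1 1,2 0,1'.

Answer: 0,1 1,2 0,1

Derivation:
Collision at t=5/4: particles 0 and 1 swap velocities; positions: p0=43/4 p1=43/4 p2=23/2 p3=87/4; velocities now: v0=-1 v1=3 v2=-2 v3=3
Collision at t=7/5: particles 1 and 2 swap velocities; positions: p0=53/5 p1=56/5 p2=56/5 p3=111/5; velocities now: v0=-1 v1=-2 v2=3 v3=3
Collision at t=2: particles 0 and 1 swap velocities; positions: p0=10 p1=10 p2=13 p3=24; velocities now: v0=-2 v1=-1 v2=3 v3=3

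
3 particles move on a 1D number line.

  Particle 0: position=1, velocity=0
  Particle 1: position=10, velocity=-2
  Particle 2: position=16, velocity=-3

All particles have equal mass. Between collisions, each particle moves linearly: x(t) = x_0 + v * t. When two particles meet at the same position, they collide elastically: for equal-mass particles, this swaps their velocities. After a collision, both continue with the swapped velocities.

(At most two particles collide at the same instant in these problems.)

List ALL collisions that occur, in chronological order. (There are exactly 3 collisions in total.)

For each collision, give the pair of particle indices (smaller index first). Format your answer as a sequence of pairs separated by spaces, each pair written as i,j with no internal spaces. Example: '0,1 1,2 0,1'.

Collision at t=9/2: particles 0 and 1 swap velocities; positions: p0=1 p1=1 p2=5/2; velocities now: v0=-2 v1=0 v2=-3
Collision at t=5: particles 1 and 2 swap velocities; positions: p0=0 p1=1 p2=1; velocities now: v0=-2 v1=-3 v2=0
Collision at t=6: particles 0 and 1 swap velocities; positions: p0=-2 p1=-2 p2=1; velocities now: v0=-3 v1=-2 v2=0

Answer: 0,1 1,2 0,1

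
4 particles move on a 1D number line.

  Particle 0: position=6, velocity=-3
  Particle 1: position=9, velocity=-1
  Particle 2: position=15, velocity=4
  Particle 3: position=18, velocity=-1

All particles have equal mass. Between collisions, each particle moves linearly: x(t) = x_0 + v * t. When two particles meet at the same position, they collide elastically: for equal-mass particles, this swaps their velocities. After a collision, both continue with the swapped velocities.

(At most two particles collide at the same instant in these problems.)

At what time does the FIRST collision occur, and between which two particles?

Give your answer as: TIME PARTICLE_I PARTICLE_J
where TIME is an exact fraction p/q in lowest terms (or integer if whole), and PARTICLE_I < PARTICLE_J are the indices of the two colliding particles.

Pair (0,1): pos 6,9 vel -3,-1 -> not approaching (rel speed -2 <= 0)
Pair (1,2): pos 9,15 vel -1,4 -> not approaching (rel speed -5 <= 0)
Pair (2,3): pos 15,18 vel 4,-1 -> gap=3, closing at 5/unit, collide at t=3/5
Earliest collision: t=3/5 between 2 and 3

Answer: 3/5 2 3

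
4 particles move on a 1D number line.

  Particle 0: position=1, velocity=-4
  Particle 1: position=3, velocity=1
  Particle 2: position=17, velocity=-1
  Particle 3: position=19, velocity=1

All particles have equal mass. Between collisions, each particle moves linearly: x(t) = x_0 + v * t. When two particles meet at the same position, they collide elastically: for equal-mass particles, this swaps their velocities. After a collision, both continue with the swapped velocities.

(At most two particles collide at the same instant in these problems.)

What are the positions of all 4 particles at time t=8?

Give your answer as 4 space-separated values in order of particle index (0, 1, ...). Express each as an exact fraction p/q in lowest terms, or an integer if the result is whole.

Answer: -31 9 11 27

Derivation:
Collision at t=7: particles 1 and 2 swap velocities; positions: p0=-27 p1=10 p2=10 p3=26; velocities now: v0=-4 v1=-1 v2=1 v3=1
Advance to t=8 (no further collisions before then); velocities: v0=-4 v1=-1 v2=1 v3=1; positions = -31 9 11 27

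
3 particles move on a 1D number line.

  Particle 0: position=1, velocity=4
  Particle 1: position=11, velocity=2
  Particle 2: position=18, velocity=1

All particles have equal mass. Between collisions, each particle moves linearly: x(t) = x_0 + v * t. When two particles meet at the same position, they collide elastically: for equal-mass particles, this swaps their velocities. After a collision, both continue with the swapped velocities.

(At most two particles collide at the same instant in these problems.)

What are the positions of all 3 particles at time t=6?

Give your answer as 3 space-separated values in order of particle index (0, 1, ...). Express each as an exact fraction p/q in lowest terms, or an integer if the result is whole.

Collision at t=5: particles 0 and 1 swap velocities; positions: p0=21 p1=21 p2=23; velocities now: v0=2 v1=4 v2=1
Collision at t=17/3: particles 1 and 2 swap velocities; positions: p0=67/3 p1=71/3 p2=71/3; velocities now: v0=2 v1=1 v2=4
Advance to t=6 (no further collisions before then); velocities: v0=2 v1=1 v2=4; positions = 23 24 25

Answer: 23 24 25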